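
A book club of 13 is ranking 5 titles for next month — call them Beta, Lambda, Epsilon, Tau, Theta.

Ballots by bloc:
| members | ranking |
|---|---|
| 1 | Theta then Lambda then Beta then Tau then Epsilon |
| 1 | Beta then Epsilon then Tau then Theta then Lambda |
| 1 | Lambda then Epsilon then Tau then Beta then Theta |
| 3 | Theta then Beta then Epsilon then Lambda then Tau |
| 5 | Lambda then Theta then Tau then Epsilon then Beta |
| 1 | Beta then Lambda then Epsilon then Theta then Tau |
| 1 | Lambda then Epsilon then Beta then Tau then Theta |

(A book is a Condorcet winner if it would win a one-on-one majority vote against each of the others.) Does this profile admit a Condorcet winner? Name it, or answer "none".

Check each pair by majority over 13 ballots:
Beta vs Lambda: Lambda wins 8–5.
Beta vs Epsilon: Epsilon wins 7–6.
Beta vs Tau: Beta wins 7–6.
Beta vs Theta: Theta wins 9–4.
Lambda vs Epsilon: Lambda, 9–4.
Lambda vs Tau: Lambda, 12–1.
Lambda vs Theta: Lambda wins 8–5.
Epsilon vs Tau: Epsilon, 7–6.
Epsilon vs Theta: Theta, 9–4.
Tau vs Theta: Theta, 10–3.
Lambda defeats every rival head-to-head and is the Condorcet winner.

Lambda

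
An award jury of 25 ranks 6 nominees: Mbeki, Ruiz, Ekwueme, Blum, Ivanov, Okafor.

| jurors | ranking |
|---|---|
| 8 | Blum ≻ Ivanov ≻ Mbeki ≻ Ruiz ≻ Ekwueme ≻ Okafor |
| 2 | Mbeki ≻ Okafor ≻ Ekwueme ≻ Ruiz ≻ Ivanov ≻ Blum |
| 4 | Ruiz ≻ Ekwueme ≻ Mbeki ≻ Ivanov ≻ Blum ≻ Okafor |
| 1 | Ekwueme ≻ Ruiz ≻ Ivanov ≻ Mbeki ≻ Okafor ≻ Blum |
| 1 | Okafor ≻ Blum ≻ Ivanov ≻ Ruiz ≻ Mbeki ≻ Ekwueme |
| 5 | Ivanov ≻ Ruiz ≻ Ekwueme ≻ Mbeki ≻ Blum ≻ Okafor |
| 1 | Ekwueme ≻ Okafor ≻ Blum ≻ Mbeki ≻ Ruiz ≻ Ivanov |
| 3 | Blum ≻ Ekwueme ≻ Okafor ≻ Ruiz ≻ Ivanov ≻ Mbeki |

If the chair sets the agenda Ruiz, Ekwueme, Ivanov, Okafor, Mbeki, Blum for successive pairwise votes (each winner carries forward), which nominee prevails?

Blum

Round 1: Ruiz vs Ekwueme — 18–7, Ruiz advances.
Round 2: Ruiz vs Ivanov — 11–14, Ivanov advances.
Round 3: Ivanov vs Okafor — 18–7, Ivanov advances.
Round 4: Ivanov vs Mbeki — 18–7, Ivanov advances.
Round 5: Ivanov vs Blum — 12–13, Blum advances.
The agenda winner is Blum.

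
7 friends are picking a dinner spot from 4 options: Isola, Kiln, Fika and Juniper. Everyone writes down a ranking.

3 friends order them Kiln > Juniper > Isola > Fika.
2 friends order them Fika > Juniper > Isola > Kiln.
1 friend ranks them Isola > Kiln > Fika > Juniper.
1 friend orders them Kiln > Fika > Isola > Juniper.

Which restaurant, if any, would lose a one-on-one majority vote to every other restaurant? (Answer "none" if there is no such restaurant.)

none

Head-to-head results (7 friends):
Isola vs Kiln: Kiln wins 4–3.
Isola–Fika: Isola 4–3.
Isola vs Juniper: Juniper, 5–2.
Kiln vs Fika: Kiln is ranked higher on 3+1+1 = 5 ballots, Fika on 2. Kiln wins 5–2.
Kiln vs Juniper: Kiln is ranked higher on 3+1+1 = 5 ballots, Juniper on 2. Kiln wins 5–2.
Fika vs Juniper: Fika wins 4–3.
No restaurant is winless: Isola beats Fika; Kiln beats Isola; Fika beats Juniper; Juniper beats Isola. There is no Condorcet loser.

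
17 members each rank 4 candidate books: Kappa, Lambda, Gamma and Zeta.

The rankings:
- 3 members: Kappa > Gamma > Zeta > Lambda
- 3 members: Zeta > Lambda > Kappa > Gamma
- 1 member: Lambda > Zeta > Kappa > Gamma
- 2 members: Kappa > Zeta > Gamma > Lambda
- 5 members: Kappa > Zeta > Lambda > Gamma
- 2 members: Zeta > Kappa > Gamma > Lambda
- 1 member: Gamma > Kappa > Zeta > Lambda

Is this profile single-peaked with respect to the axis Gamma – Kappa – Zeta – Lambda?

Axis positions: Gamma=1, Kappa=2, Zeta=3, Lambda=4.
Bloc 1 (peak Kappa at position 2): ranking walks positions 2-1-3-4, expanding outward from the peak — single-peaked.
Bloc 2 (peak Zeta at position 3): ranking walks positions 3-4-2-1, expanding outward from the peak — single-peaked.
Bloc 3 (peak Lambda at position 4): ranking walks positions 4-3-2-1, expanding outward from the peak — single-peaked.
Bloc 4 (peak Kappa at position 2): ranking walks positions 2-3-1-4, expanding outward from the peak — single-peaked.
Bloc 5 (peak Kappa at position 2): ranking walks positions 2-3-4-1, expanding outward from the peak — single-peaked.
Bloc 6 (peak Zeta at position 3): ranking walks positions 3-2-1-4, expanding outward from the peak — single-peaked.
Bloc 7 (peak Gamma at position 1): ranking walks positions 1-2-3-4, expanding outward from the peak — single-peaked.
Every ranking is single-peaked on this axis.

yes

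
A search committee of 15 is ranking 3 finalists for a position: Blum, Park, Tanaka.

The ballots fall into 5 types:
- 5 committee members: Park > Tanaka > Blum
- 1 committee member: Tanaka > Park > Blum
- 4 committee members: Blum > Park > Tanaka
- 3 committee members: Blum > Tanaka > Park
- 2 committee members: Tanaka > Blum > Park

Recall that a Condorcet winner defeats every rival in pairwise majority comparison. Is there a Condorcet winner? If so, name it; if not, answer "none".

Head-to-head results (15 committee members):
Blum vs Park: Blum wins 9–6.
Blum vs Tanaka: Tanaka wins 8–7.
Park vs Tanaka: Park, 9–6.
Every candidate loses at least once (Blum loses to Tanaka; Park loses to Blum; Tanaka loses to Park). The majority relation contains the cycle Blum → Park → Tanaka → Blum, so there is no Condorcet winner.

none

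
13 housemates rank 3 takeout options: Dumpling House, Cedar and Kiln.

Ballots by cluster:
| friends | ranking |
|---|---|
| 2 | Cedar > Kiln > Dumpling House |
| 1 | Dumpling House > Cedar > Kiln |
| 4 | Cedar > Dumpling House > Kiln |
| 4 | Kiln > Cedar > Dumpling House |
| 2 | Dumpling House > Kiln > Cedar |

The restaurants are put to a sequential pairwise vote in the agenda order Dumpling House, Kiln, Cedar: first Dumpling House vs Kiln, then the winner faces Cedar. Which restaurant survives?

Cedar

Round 1: Dumpling House vs Kiln — 7–6, Dumpling House advances.
Round 2: Dumpling House vs Cedar — 3–10, Cedar advances.
The agenda winner is Cedar.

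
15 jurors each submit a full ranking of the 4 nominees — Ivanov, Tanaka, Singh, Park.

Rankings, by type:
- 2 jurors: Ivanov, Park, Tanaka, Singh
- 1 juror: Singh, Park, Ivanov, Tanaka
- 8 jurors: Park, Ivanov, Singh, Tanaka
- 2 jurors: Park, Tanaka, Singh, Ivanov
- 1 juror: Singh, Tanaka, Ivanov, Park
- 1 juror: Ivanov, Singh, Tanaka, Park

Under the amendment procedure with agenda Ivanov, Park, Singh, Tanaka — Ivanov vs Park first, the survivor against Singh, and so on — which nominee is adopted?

Park

Round 1: Ivanov vs Park — 4–11, Park advances.
Round 2: Park vs Singh — 12–3, Park advances.
Round 3: Park vs Tanaka — 13–2, Park advances.
The agenda winner is Park.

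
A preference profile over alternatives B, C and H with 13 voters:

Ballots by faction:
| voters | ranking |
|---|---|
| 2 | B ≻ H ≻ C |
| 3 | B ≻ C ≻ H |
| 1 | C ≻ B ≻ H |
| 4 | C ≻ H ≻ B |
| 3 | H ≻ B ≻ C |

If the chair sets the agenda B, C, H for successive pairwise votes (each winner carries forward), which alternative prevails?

Round 1: B vs C — 8–5, B advances.
Round 2: B vs H — 6–7, H advances.
H survives the agenda.

H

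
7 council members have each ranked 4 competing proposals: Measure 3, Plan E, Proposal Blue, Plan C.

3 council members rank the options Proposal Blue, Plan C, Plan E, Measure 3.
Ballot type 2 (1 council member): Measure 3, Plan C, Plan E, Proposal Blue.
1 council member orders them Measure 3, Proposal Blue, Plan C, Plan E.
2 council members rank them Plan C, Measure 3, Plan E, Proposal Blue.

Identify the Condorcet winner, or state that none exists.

none

Pairwise majorities:
Measure 3–Plan E: Measure 3 4–3.
Measure 3 vs Proposal Blue: Measure 3, 4–3.
Measure 3–Plan C: Plan C 5–2.
Plan E–Proposal Blue: Proposal Blue 4–3.
Plan E–Plan C: Plan C 7–0.
Proposal Blue vs Plan C: Proposal Blue, 4–3.
Each option drops at least one matchup (Measure 3 loses to Plan C; Plan E loses to Measure 3; Proposal Blue loses to Measure 3; Plan C loses to Proposal Blue); the cycle Measure 3 beats Proposal Blue beats Plan C beats Measure 3 rules out a Condorcet winner.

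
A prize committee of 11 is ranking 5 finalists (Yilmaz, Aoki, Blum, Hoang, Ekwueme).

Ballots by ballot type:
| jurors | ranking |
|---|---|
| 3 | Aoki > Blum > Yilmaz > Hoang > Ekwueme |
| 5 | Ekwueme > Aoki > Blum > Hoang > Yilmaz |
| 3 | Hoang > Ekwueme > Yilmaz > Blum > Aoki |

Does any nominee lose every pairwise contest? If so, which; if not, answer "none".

Pairwise majorities:
Yilmaz–Aoki: Aoki 8–3.
Yilmaz vs Blum: 3 for Yilmaz, 8 for Blum — Blum by 8–3.
Yilmaz vs Hoang: Hoang wins 8–3.
Yilmaz vs Ekwueme: 3 for Yilmaz, 8 for Ekwueme — Ekwueme by 8–3.
Aoki–Blum: Aoki 8–3.
Aoki–Hoang: Aoki 8–3.
Aoki vs Ekwueme: Aoki is ranked higher on 3 ballots, Ekwueme on 8. Ekwueme wins 8–3.
Blum vs Hoang: Blum preferred on 3+5 = 8 ballots; Blum wins 8–3.
Blum vs Ekwueme: 3 to 8, Ekwueme.
Hoang vs Ekwueme: 6 to 5, Hoang.
Yilmaz loses to every other nominee — it is the Condorcet loser.

Yilmaz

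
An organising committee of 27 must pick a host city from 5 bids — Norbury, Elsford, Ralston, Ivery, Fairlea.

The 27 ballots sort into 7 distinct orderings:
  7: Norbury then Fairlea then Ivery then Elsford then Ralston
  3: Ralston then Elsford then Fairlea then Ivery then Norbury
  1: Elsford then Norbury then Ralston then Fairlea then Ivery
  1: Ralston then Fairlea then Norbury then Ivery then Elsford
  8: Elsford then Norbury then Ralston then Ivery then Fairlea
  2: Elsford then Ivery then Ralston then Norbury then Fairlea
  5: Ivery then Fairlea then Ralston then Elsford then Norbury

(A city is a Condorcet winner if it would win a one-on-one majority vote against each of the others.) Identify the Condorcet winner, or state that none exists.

Elsford

Check each pair by majority over 27 ballots:
Norbury vs Elsford: Elsford wins 19–8.
Norbury vs Ralston: 7+1+8 = 16 for Norbury, 11 for Ralston — Norbury by 16–11.
Norbury–Ivery: Norbury 17–10.
Norbury vs Fairlea: Norbury is ranked higher on 7+1+8+2 = 18 ballots, Fairlea on 9. Norbury wins 18–9.
Elsford vs Ralston: 18 to 9, Elsford.
Elsford vs Ivery: Elsford, 14–13.
Elsford vs Fairlea: Elsford preferred on 3+1+8+2 = 14 ballots; Elsford wins 14–13.
Ralston–Ivery: Ivery 14–13.
Ralston vs Fairlea: 15 to 12, Ralston.
Ivery–Fairlea: Ivery 15–12.
Elsford defeats every rival head-to-head and is the Condorcet winner.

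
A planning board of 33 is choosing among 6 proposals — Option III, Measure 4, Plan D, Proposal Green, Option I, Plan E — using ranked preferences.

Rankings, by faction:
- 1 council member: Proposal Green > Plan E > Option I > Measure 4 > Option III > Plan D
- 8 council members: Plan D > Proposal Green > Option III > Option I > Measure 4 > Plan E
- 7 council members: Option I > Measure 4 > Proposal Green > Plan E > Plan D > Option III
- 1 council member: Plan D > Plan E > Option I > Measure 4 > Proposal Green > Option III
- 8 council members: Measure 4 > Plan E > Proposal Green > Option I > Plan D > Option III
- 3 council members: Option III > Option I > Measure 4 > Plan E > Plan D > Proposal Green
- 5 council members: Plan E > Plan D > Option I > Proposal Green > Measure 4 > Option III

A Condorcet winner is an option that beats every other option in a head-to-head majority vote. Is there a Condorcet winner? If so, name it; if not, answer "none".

none

Pairwise majorities:
Option III vs Measure 4: Option III is ranked higher on 8+3 = 11 ballots, Measure 4 on 22. Measure 4 wins 22–11.
Option III vs Plan D: 1+3 = 4 for Option III, 29 for Plan D — Plan D by 29–4.
Option III vs Proposal Green: Option III is ranked higher on 3 ballots, Proposal Green on 30. Proposal Green wins 30–3.
Option III vs Option I: Option I, 22–11.
Option III vs Plan E: Option III preferred on 8+3 = 11 ballots; Plan E wins 22–11.
Measure 4 vs Plan D: Measure 4, 19–14.
Measure 4 vs Proposal Green: 7+1+8+3 = 19 for Measure 4, 14 for Proposal Green — Measure 4 by 19–14.
Measure 4 vs Option I: Measure 4 preferred on 8 ballots; Option I wins 25–8.
Measure 4 vs Plan E: Measure 4 wins 26–7.
Plan D vs Proposal Green: 8+1+3+5 = 17 for Plan D, 16 for Proposal Green — Plan D by 17–16.
Plan D vs Option I: Option I wins 19–14.
Plan D vs Plan E: Plan D is ranked higher on 8+1 = 9 ballots, Plan E on 24. Plan E wins 24–9.
Proposal Green vs Option I: 1+8+8 = 17 for Proposal Green, 16 for Option I — Proposal Green by 17–16.
Proposal Green vs Plan E: Plan E wins 17–16.
Option I vs Plan E: Option I preferred on 8+7+3 = 18 ballots; Option I wins 18–15.
Each option drops at least one matchup (Option III loses to Measure 4; Measure 4 loses to Option I; Plan D loses to Measure 4; Proposal Green loses to Measure 4; Option I loses to Proposal Green; Plan E loses to Measure 4); the cycle Measure 4 beats Proposal Green beats Option I beats Measure 4 rules out a Condorcet winner.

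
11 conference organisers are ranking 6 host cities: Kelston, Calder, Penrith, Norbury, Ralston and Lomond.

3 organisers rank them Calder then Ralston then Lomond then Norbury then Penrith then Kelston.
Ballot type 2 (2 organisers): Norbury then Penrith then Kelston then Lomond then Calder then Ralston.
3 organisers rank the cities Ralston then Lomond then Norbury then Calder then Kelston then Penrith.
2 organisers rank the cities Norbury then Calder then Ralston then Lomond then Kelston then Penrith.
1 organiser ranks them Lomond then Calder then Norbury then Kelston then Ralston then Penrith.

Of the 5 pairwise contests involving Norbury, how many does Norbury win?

3

Norbury against each rival (11 organisers):
Norbury vs Kelston: Norbury is ranked higher on 3+2+3+2+1 = 11 ballots, Kelston on 0. Norbury wins 11–0.
Norbury vs Calder: Norbury wins 7–4.
Norbury vs Penrith: 11 to 0, Norbury.
Norbury vs Ralston: Ralston, 6–5.
Norbury–Lomond: Lomond 7–4.
Norbury beats Kelston, Calder, Penrith; loses to Ralston, Lomond — 3 pairwise wins.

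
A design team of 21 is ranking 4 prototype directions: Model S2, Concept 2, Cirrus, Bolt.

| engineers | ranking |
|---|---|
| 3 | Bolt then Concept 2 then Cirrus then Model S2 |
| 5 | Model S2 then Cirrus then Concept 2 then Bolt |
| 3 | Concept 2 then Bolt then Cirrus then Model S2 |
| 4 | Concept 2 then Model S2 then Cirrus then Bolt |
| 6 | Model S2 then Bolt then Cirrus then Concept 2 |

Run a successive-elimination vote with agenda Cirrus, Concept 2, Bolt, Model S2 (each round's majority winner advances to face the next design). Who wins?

Round 1: Cirrus vs Concept 2 — 11–10, Cirrus advances.
Round 2: Cirrus vs Bolt — 9–12, Bolt advances.
Round 3: Bolt vs Model S2 — 6–15, Model S2 advances.
Model S2 survives the agenda.

Model S2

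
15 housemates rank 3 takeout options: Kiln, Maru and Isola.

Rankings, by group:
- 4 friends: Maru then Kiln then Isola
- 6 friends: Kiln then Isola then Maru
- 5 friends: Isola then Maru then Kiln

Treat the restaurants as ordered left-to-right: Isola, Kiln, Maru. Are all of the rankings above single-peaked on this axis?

Axis positions: Isola=1, Kiln=2, Maru=3.
Group 1 (peak Maru at position 3): ranking walks positions 3-2-1, expanding outward from the peak — single-peaked.
Group 2 (peak Kiln at position 2): ranking walks positions 2-1-3, expanding outward from the peak — single-peaked.
Group 3: ranking walks positions 1-3-2; Maru is ranked above Kiln even though Kiln lies between Maru and the peak Isola on the axis — preferences dip and rise again. Not single-peaked.
Group 3 violates single-peakedness, so the profile is not single-peaked on this axis.

no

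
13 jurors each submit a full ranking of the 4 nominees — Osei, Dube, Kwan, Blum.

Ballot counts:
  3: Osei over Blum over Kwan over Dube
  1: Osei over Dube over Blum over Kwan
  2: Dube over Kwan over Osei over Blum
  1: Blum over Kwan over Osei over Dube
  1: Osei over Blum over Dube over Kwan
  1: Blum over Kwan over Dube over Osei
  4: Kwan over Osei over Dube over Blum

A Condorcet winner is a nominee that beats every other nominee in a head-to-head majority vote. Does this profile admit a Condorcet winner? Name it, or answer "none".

Check each pair by majority over 13 ballots:
Osei–Dube: Osei 10–3.
Osei vs Kwan: Kwan, 8–5.
Osei vs Blum: Osei wins 11–2.
Dube–Kwan: Kwan 9–4.
Dube vs Blum: Dube is ranked higher on 1+2+4 = 7 ballots, Blum on 6. Dube wins 7–6.
Kwan vs Blum: Kwan is ranked higher on 2+4 = 6 ballots, Blum on 7. Blum wins 7–6.
Each nominee drops at least one matchup (Osei loses to Kwan; Dube loses to Osei; Kwan loses to Blum; Blum loses to Osei); the cycle Osei → Blum → Kwan → Osei rules out a Condorcet winner.

none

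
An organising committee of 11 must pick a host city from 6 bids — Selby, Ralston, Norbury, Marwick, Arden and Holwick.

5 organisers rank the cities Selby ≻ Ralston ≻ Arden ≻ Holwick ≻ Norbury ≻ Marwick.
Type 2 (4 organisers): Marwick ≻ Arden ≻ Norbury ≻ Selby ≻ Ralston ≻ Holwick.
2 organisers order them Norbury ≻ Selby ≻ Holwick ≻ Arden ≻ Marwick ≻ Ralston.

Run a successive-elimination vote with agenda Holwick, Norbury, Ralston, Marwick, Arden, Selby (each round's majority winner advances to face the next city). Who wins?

Selby

Round 1: Holwick vs Norbury — 5–6, Norbury advances.
Round 2: Norbury vs Ralston — 6–5, Norbury advances.
Round 3: Norbury vs Marwick — 7–4, Norbury advances.
Round 4: Norbury vs Arden — 2–9, Arden advances.
Round 5: Arden vs Selby — 4–7, Selby advances.
Selby survives the agenda.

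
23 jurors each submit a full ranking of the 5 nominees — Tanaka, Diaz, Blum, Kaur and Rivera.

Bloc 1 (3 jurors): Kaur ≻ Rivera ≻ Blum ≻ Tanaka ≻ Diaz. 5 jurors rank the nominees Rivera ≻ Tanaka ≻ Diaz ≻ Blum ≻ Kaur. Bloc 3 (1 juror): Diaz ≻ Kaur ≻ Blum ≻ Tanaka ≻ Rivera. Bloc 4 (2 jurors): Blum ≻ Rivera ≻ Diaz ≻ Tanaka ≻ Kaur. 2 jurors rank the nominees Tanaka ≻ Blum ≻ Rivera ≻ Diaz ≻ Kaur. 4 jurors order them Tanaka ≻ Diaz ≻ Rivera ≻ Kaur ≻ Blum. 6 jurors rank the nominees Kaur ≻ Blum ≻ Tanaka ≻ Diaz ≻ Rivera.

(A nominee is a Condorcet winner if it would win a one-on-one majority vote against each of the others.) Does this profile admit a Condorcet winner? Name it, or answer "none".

Pairwise majorities:
Tanaka vs Diaz: Tanaka preferred on 3+5+2+4+6 = 20 ballots; Tanaka wins 20–3.
Tanaka vs Blum: Tanaka is ranked higher on 5+2+4 = 11 ballots, Blum on 12. Blum wins 12–11.
Tanaka vs Kaur: Tanaka preferred on 5+2+2+4 = 13 ballots; Tanaka wins 13–10.
Tanaka vs Rivera: 13 to 10, Tanaka.
Diaz vs Blum: 5+1+4 = 10 for Diaz, 13 for Blum — Blum by 13–10.
Diaz vs Kaur: Diaz is ranked higher on 5+1+2+2+4 = 14 ballots, Kaur on 9. Diaz wins 14–9.
Diaz vs Rivera: 11 to 12, Rivera.
Blum vs Kaur: 5+2+2 = 9 for Blum, 14 for Kaur — Kaur by 14–9.
Blum vs Rivera: Blum is ranked higher on 1+2+2+6 = 11 ballots, Rivera on 12. Rivera wins 12–11.
Kaur vs Rivera: Kaur is ranked higher on 3+1+6 = 10 ballots, Rivera on 13. Rivera wins 13–10.
Each nominee drops at least one matchup (Tanaka loses to Blum; Diaz loses to Tanaka; Blum loses to Kaur; Kaur loses to Tanaka; Rivera loses to Tanaka); the cycle Tanaka > Kaur > Blum > Tanaka rules out a Condorcet winner.

none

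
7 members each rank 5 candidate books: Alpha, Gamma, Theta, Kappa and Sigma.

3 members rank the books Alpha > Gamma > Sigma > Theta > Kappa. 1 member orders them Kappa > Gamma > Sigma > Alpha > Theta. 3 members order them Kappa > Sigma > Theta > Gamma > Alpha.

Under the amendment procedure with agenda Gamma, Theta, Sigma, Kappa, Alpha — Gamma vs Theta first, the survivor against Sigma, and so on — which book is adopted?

Round 1: Gamma vs Theta — 4–3, Gamma advances.
Round 2: Gamma vs Sigma — 4–3, Gamma advances.
Round 3: Gamma vs Kappa — 3–4, Kappa advances.
Round 4: Kappa vs Alpha — 4–3, Kappa advances.
The agenda winner is Kappa.

Kappa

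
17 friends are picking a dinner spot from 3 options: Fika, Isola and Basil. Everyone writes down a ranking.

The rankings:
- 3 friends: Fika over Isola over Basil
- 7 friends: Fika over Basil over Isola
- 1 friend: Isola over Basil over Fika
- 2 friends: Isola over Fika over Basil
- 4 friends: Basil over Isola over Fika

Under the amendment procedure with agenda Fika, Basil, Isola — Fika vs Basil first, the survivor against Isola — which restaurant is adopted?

Fika

Round 1: Fika vs Basil — 12–5, Fika advances.
Round 2: Fika vs Isola — 10–7, Fika advances.
Fika survives the agenda.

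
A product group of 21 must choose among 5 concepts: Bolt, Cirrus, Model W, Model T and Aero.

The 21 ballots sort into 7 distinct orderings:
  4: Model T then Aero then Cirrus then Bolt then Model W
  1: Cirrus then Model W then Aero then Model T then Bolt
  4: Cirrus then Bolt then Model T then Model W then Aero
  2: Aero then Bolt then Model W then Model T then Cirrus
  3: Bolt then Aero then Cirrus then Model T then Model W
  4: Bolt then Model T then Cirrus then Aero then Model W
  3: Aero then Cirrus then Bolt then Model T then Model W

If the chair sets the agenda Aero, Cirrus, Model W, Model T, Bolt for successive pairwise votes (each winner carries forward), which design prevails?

Bolt

Round 1: Aero vs Cirrus — 12–9, Aero advances.
Round 2: Aero vs Model W — 16–5, Aero advances.
Round 3: Aero vs Model T — 9–12, Model T advances.
Round 4: Model T vs Bolt — 5–16, Bolt advances.
The agenda winner is Bolt.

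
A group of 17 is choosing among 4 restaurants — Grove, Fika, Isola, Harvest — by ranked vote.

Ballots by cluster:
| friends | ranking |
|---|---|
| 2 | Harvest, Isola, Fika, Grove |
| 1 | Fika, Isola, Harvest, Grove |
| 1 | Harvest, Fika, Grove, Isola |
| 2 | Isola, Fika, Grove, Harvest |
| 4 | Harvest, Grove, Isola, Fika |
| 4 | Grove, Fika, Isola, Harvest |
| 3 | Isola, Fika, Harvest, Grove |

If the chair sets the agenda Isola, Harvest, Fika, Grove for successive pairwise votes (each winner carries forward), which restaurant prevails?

Grove

Round 1: Isola vs Harvest — 10–7, Isola advances.
Round 2: Isola vs Fika — 11–6, Isola advances.
Round 3: Isola vs Grove — 8–9, Grove advances.
The agenda winner is Grove.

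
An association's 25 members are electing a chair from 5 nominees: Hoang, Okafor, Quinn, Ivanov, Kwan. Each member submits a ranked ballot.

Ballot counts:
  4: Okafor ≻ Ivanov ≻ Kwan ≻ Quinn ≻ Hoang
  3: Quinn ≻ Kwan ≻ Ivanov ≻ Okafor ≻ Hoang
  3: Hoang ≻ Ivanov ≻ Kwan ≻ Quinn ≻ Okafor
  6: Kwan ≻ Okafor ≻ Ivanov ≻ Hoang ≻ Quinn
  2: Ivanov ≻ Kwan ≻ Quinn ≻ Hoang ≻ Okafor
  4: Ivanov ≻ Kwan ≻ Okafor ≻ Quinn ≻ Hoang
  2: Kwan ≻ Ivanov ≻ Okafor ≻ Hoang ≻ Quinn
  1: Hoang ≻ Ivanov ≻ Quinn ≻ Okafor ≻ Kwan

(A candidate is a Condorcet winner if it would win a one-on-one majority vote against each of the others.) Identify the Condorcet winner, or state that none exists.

Ivanov

Pairwise majorities:
Hoang vs Okafor: 3+2+1 = 6 for Hoang, 19 for Okafor — Okafor by 19–6.
Hoang vs Quinn: 12 to 13, Quinn.
Hoang vs Ivanov: Hoang is ranked higher on 3+1 = 4 ballots, Ivanov on 21. Ivanov wins 21–4.
Hoang vs Kwan: Hoang is ranked higher on 3+1 = 4 ballots, Kwan on 21. Kwan wins 21–4.
Okafor vs Quinn: 16 to 9, Okafor.
Okafor vs Ivanov: 10 to 15, Ivanov.
Okafor vs Kwan: 5 to 20, Kwan.
Quinn vs Ivanov: Quinn is ranked higher on 3 ballots, Ivanov on 22. Ivanov wins 22–3.
Quinn vs Kwan: 3+1 = 4 for Quinn, 21 for Kwan — Kwan by 21–4.
Ivanov vs Kwan: Ivanov is ranked higher on 4+3+2+4+1 = 14 ballots, Kwan on 11. Ivanov wins 14–11.
Ivanov wins every pairwise contest, so Ivanov is the Condorcet winner.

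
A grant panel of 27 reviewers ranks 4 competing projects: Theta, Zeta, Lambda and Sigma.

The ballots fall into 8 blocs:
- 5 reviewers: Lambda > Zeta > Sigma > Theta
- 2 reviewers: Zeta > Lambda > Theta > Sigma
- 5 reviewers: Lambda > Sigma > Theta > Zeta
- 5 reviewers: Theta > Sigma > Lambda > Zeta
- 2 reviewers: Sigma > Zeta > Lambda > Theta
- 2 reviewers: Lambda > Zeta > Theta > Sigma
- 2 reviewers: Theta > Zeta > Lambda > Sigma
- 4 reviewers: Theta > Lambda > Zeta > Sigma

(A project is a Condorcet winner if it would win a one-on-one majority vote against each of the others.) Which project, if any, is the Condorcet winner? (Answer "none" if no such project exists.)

Pairwise majorities:
Theta vs Zeta: 5+5+2+4 = 16 for Theta, 11 for Zeta — Theta by 16–11.
Theta vs Lambda: 5+2+4 = 11 for Theta, 16 for Lambda — Lambda by 16–11.
Theta vs Sigma: 2+5+2+2+4 = 15 for Theta, 12 for Sigma — Theta by 15–12.
Zeta vs Lambda: Zeta is ranked higher on 2+2+2 = 6 ballots, Lambda on 21. Lambda wins 21–6.
Zeta vs Sigma: Zeta preferred on 5+2+2+2+4 = 15 ballots; Zeta wins 15–12.
Lambda vs Sigma: Lambda is ranked higher on 5+2+5+2+2+4 = 20 ballots, Sigma on 7. Lambda wins 20–7.
Lambda defeats every rival head-to-head and is the Condorcet winner.

Lambda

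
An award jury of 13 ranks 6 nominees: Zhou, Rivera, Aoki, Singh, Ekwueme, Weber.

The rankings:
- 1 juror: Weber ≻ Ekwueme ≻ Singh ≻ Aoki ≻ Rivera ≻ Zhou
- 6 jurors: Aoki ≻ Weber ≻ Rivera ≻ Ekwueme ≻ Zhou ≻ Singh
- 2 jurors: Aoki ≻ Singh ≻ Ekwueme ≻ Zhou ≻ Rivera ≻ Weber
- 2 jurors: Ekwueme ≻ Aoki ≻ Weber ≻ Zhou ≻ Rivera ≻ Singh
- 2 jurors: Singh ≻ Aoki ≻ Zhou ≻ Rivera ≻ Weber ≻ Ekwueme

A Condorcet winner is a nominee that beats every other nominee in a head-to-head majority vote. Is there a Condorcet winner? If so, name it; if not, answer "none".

Aoki

Pairwise majorities:
Zhou vs Rivera: Rivera wins 7–6.
Zhou vs Aoki: Aoki, 13–0.
Zhou vs Singh: 6+2 = 8 for Zhou, 5 for Singh — Zhou by 8–5.
Zhou vs Ekwueme: Ekwueme wins 11–2.
Zhou vs Weber: Zhou preferred on 2+2 = 4 ballots; Weber wins 9–4.
Rivera vs Aoki: 0 to 13, Aoki.
Rivera–Singh: Rivera 8–5.
Rivera–Ekwueme: Rivera 8–5.
Rivera vs Weber: Weber, 9–4.
Aoki vs Singh: 6+2+2 = 10 for Aoki, 3 for Singh — Aoki by 10–3.
Aoki vs Ekwueme: Aoki is ranked higher on 6+2+2 = 10 ballots, Ekwueme on 3. Aoki wins 10–3.
Aoki vs Weber: Aoki is ranked higher on 6+2+2+2 = 12 ballots, Weber on 1. Aoki wins 12–1.
Singh–Ekwueme: Ekwueme 9–4.
Singh–Weber: Weber 9–4.
Ekwueme vs Weber: Weber wins 9–4.
Aoki wins every pairwise contest, so Aoki is the Condorcet winner.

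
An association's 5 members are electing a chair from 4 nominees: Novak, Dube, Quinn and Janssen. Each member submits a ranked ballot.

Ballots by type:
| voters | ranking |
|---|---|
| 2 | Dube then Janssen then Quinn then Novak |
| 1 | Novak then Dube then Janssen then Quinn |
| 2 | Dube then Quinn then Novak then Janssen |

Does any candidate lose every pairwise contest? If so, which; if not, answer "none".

none

Head-to-head results (5 voters):
Novak vs Dube: Novak is ranked higher on 1 ballot, Dube on 4. Dube wins 4–1.
Novak vs Quinn: Novak preferred on 1 ballot; Quinn wins 4–1.
Novak vs Janssen: Novak, 3–2.
Dube vs Quinn: Dube, 5–0.
Dube–Janssen: Dube 5–0.
Quinn vs Janssen: 2 to 3, Janssen.
No candidate is winless: Novak beats Janssen; Dube beats Novak; Quinn beats Novak; Janssen beats Quinn. There is no Condorcet loser.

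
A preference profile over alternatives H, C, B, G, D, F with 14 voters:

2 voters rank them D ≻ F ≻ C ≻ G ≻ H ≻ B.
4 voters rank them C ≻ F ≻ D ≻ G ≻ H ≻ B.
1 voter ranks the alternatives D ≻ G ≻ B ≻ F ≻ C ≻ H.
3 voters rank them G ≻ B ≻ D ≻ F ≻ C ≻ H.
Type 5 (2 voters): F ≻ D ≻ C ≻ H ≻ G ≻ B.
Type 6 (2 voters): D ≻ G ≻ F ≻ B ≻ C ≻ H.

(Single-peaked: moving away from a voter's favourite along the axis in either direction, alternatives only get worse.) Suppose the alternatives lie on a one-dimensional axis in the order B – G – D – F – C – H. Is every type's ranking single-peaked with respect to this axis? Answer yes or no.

yes

Axis positions: B=1, G=2, D=3, F=4, C=5, H=6.
Type 1 (peak D at position 3): ranking walks positions 3-4-5-2-6-1, expanding outward from the peak — single-peaked.
Type 2 (peak C at position 5): ranking walks positions 5-4-3-2-6-1, expanding outward from the peak — single-peaked.
Type 3 (peak D at position 3): ranking walks positions 3-2-1-4-5-6, expanding outward from the peak — single-peaked.
Type 4 (peak G at position 2): ranking walks positions 2-1-3-4-5-6, expanding outward from the peak — single-peaked.
Type 5 (peak F at position 4): ranking walks positions 4-3-5-6-2-1, expanding outward from the peak — single-peaked.
Type 6 (peak D at position 3): ranking walks positions 3-2-4-1-5-6, expanding outward from the peak — single-peaked.
Every ranking is single-peaked on this axis.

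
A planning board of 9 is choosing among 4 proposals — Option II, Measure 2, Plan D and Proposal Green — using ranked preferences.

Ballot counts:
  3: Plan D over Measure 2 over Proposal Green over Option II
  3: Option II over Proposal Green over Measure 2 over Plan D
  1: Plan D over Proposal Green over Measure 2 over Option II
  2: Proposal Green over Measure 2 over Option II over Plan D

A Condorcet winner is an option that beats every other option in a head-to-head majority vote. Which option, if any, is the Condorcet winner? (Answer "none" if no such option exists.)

Check each pair by majority over 9 ballots:
Option II vs Measure 2: Option II is ranked higher on 3 ballots, Measure 2 on 6. Measure 2 wins 6–3.
Option II vs Plan D: Option II is ranked higher on 3+2 = 5 ballots, Plan D on 4. Option II wins 5–4.
Option II vs Proposal Green: Option II is ranked higher on 3 ballots, Proposal Green on 6. Proposal Green wins 6–3.
Measure 2 vs Plan D: 5 to 4, Measure 2.
Measure 2 vs Proposal Green: Measure 2 is ranked higher on 3 ballots, Proposal Green on 6. Proposal Green wins 6–3.
Plan D vs Proposal Green: 3+1 = 4 for Plan D, 5 for Proposal Green — Proposal Green by 5–4.
Only Proposal Green has no losses; Proposal Green is the Condorcet winner.

Proposal Green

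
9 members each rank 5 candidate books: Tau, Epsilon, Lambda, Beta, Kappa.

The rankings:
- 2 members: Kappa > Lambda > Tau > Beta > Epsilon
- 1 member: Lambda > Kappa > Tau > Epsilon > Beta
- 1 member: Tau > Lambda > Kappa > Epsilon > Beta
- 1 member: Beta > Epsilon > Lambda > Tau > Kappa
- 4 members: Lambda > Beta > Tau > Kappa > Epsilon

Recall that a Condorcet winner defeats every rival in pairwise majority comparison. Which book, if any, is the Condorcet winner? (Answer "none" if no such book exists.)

Check each pair by majority over 9 ballots:
Tau vs Epsilon: Tau preferred on 2+1+1+4 = 8 ballots; Tau wins 8–1.
Tau vs Lambda: Tau preferred on 1 ballot; Lambda wins 8–1.
Tau vs Beta: 4 to 5, Beta.
Tau vs Kappa: 1+1+4 = 6 for Tau, 3 for Kappa — Tau by 6–3.
Epsilon vs Lambda: 1 for Epsilon, 8 for Lambda — Lambda by 8–1.
Epsilon vs Beta: Epsilon preferred on 1+1 = 2 ballots; Beta wins 7–2.
Epsilon vs Kappa: Epsilon preferred on 1 ballot; Kappa wins 8–1.
Lambda vs Beta: Lambda is ranked higher on 2+1+1+4 = 8 ballots, Beta on 1. Lambda wins 8–1.
Lambda vs Kappa: 1+1+1+4 = 7 for Lambda, 2 for Kappa — Lambda by 7–2.
Beta vs Kappa: Beta preferred on 1+4 = 5 ballots; Beta wins 5–4.
Lambda wins every pairwise contest, so Lambda is the Condorcet winner.

Lambda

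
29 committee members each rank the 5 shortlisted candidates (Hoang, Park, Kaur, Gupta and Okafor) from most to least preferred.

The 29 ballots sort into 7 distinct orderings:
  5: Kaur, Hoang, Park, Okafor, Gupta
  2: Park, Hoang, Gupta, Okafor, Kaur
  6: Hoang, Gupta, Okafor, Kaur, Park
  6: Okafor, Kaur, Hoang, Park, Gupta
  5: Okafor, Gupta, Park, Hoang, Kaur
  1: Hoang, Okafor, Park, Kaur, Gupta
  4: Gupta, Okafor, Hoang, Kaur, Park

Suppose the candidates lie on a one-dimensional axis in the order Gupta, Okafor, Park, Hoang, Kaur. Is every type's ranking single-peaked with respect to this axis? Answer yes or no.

Axis positions: Gupta=1, Okafor=2, Park=3, Hoang=4, Kaur=5.
Type 1 (peak Kaur at position 5): ranking walks positions 5-4-3-2-1, expanding outward from the peak — single-peaked.
Type 2: ranking walks positions 3-4-1-2-5; Gupta is ranked above Okafor even though Okafor lies between Gupta and the peak Park on the axis — preferences dip and rise again. Not single-peaked.
Type 3: ranking walks positions 4-1-2-5-3; Gupta is ranked above Park even though Park lies between Gupta and the peak Hoang on the axis — preferences dip and rise again. Not single-peaked.
Type 4: ranking walks positions 2-5-4-3-1; Kaur is ranked above Park even though Park lies between Kaur and the peak Okafor on the axis — preferences dip and rise again. Not single-peaked.
Type 5 (peak Okafor at position 2): ranking walks positions 2-1-3-4-5, expanding outward from the peak — single-peaked.
Type 6: ranking walks positions 4-2-3-5-1; Okafor is ranked above Park even though Park lies between Okafor and the peak Hoang on the axis — preferences dip and rise again. Not single-peaked.
Type 7: ranking walks positions 1-2-4-5-3; Hoang is ranked above Park even though Park lies between Hoang and the peak Gupta on the axis — preferences dip and rise again. Not single-peaked.
Type 2 violates single-peakedness, so the profile is not single-peaked on this axis.

no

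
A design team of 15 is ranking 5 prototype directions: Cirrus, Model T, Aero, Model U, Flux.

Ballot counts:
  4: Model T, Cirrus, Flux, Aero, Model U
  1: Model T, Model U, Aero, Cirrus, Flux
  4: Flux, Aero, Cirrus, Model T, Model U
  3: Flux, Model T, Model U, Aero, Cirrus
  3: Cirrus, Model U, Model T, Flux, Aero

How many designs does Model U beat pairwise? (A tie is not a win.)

0

Model U against each rival (15 engineers):
Model U vs Cirrus: Cirrus, 11–4.
Model U vs Model T: Model T wins 12–3.
Model U vs Aero: Aero, 8–7.
Model U vs Flux: Flux, 11–4.
Model U beats no one; loses to Cirrus, Model T, Aero, Flux — 0 pairwise wins.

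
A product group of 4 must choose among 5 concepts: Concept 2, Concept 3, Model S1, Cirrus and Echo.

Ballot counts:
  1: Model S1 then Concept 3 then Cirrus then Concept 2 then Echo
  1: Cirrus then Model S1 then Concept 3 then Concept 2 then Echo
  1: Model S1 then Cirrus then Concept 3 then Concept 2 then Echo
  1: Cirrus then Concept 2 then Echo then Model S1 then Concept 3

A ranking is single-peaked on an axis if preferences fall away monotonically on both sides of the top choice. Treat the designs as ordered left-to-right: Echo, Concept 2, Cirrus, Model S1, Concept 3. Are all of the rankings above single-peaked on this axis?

yes

Axis positions: Echo=1, Concept 2=2, Cirrus=3, Model S1=4, Concept 3=5.
Ballot type 1 (peak Model S1 at position 4): ranking walks positions 4-5-3-2-1, expanding outward from the peak — single-peaked.
Ballot type 2 (peak Cirrus at position 3): ranking walks positions 3-4-5-2-1, expanding outward from the peak — single-peaked.
Ballot type 3 (peak Model S1 at position 4): ranking walks positions 4-3-5-2-1, expanding outward from the peak — single-peaked.
Ballot type 4 (peak Cirrus at position 3): ranking walks positions 3-2-1-4-5, expanding outward from the peak — single-peaked.
Every ranking is single-peaked on this axis.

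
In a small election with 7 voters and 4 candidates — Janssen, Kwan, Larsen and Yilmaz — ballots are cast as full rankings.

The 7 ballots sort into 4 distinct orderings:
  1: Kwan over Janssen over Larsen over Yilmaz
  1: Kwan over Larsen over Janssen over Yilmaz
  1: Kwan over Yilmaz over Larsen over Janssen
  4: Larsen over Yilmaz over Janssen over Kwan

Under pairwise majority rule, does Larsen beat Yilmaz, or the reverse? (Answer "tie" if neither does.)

Larsen

Ballots ranking Larsen above Yilmaz: 1 + 1 + 4 = 6.
Ballots ranking Yilmaz above Larsen: 7 − 6 = 1.
Larsen wins the head-to-head 6–1.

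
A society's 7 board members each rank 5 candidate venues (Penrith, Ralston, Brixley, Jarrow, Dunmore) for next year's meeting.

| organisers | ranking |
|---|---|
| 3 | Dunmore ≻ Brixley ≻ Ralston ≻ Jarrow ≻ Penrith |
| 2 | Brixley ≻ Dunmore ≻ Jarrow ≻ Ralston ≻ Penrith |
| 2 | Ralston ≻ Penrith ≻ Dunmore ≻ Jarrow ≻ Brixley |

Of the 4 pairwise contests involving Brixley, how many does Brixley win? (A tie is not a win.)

Brixley against each rival (7 organisers):
Brixley vs Penrith: Brixley, 5–2.
Brixley vs Ralston: Brixley preferred on 3+2 = 5 ballots; Brixley wins 5–2.
Brixley vs Jarrow: 5 to 2, Brixley.
Brixley vs Dunmore: Dunmore, 5–2.
Brixley beats Penrith, Ralston, Jarrow; loses to Dunmore — 3 pairwise wins.

3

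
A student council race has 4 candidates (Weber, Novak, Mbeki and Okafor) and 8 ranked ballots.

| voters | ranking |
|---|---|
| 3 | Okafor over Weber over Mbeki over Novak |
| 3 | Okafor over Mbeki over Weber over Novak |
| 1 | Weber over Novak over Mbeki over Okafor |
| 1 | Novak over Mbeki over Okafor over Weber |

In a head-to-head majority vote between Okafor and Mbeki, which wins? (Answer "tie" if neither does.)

Ballots ranking Okafor above Mbeki: 3 + 3 = 6.
Ballots ranking Mbeki above Okafor: 8 − 6 = 2.
Okafor wins the head-to-head 6–2.

Okafor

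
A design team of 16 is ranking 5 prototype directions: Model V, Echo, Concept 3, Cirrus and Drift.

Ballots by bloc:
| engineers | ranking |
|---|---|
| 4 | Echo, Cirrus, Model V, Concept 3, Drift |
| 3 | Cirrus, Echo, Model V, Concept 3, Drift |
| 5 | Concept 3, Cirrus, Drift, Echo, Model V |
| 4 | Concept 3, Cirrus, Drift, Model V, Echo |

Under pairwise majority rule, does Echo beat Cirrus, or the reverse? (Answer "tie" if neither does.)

Ballots ranking Echo above Cirrus: 4.
Ballots ranking Cirrus above Echo: 16 − 4 = 12.
Cirrus wins the head-to-head 12–4.

Cirrus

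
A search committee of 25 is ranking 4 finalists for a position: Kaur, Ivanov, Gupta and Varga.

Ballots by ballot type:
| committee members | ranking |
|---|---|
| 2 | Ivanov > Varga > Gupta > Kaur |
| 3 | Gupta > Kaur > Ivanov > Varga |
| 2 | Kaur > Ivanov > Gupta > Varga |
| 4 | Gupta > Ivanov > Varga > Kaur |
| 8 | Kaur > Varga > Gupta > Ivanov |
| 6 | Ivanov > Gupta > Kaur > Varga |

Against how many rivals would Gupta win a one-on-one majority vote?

3

Gupta against each rival (25 committee members):
Gupta vs Kaur: 15 to 10, Gupta.
Gupta vs Ivanov: Gupta preferred on 3+4+8 = 15 ballots; Gupta wins 15–10.
Gupta vs Varga: 15 to 10, Gupta.
Gupta beats Kaur, Ivanov, Varga — 3 pairwise wins.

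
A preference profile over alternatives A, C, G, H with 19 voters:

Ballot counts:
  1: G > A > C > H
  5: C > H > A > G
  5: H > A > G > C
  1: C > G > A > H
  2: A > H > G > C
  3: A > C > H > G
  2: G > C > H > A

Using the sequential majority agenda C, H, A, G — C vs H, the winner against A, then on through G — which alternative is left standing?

Round 1: C vs H — 12–7, C advances.
Round 2: C vs A — 8–11, A advances.
Round 3: A vs G — 15–4, A advances.
A survives the agenda.

A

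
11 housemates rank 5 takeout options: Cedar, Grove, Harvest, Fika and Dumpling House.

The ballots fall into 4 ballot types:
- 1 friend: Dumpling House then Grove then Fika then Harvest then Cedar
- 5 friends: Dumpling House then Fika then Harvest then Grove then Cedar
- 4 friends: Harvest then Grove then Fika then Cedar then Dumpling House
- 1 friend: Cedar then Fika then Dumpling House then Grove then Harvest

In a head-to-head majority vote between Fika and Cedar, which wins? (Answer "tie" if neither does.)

Ballots ranking Fika above Cedar: 1 + 5 + 4 = 10.
Ballots ranking Cedar above Fika: 11 − 10 = 1.
Fika wins the head-to-head 10–1.

Fika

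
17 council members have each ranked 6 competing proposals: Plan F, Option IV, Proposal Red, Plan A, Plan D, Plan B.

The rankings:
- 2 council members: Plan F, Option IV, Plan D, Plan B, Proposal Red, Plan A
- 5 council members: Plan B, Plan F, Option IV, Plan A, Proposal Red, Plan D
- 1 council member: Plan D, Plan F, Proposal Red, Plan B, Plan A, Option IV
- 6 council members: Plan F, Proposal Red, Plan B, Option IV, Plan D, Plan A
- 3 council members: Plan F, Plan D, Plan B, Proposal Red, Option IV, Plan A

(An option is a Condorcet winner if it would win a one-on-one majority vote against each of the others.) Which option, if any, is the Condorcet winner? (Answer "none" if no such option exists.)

Plan F

Head-to-head results (17 council members):
Plan F vs Option IV: Plan F preferred on 2+5+1+6+3 = 17 ballots; Plan F wins 17–0.
Plan F–Proposal Red: Plan F 17–0.
Plan F–Plan A: Plan F 17–0.
Plan F vs Plan D: Plan F, 16–1.
Plan F–Plan B: Plan F 12–5.
Option IV vs Proposal Red: 7 to 10, Proposal Red.
Option IV vs Plan A: Option IV is ranked higher on 2+5+6+3 = 16 ballots, Plan A on 1. Option IV wins 16–1.
Option IV vs Plan D: Option IV, 13–4.
Option IV vs Plan B: Plan B wins 15–2.
Proposal Red vs Plan A: Proposal Red wins 12–5.
Proposal Red vs Plan D: Proposal Red, 11–6.
Proposal Red vs Plan B: Plan B, 10–7.
Plan A vs Plan D: Plan D, 12–5.
Plan A–Plan B: Plan B 17–0.
Plan D vs Plan B: 6 to 11, Plan B.
Only Plan F has no losses; Plan F is the Condorcet winner.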